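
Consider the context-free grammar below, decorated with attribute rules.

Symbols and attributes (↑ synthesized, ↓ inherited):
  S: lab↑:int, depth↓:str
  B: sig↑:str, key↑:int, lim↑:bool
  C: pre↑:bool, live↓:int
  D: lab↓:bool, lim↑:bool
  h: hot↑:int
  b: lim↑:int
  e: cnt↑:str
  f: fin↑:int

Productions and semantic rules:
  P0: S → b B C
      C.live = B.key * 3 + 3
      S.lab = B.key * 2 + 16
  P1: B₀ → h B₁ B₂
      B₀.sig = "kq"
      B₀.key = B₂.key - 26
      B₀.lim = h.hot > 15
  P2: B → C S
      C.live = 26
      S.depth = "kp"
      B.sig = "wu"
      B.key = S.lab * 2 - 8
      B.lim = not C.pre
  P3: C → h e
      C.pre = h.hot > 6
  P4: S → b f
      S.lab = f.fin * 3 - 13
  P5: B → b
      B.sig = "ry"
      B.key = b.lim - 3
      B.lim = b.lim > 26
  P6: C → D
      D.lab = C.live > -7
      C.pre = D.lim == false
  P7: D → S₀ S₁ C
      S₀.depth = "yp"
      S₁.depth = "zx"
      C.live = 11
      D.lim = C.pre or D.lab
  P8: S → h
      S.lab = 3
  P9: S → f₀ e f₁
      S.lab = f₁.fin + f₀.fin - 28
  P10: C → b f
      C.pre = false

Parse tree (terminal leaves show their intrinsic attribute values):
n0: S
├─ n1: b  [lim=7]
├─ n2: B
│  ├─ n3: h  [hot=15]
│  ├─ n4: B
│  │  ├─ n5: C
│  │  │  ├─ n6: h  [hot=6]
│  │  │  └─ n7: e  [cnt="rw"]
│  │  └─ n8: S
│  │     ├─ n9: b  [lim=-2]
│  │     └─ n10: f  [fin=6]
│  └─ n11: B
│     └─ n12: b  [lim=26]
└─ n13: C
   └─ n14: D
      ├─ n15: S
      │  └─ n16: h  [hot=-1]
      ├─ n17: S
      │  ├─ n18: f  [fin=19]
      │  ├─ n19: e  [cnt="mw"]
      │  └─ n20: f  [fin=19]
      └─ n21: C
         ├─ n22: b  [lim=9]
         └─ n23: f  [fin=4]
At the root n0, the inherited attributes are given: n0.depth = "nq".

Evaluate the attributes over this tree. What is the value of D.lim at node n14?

true

1. n0.depth = "nq"  [given at root]
2. n1.lim = 7  [terminal]
3. n3.hot = 15  [terminal]
4. n5.live = 26  [26]
5. n6.hot = 6  [terminal]
6. n7.cnt = "rw"  [terminal]
7. n5.pre = false  [h.hot > 6]
8. n8.depth = "kp"  ["kp"]
9. n9.lim = -2  [terminal]
10. n10.fin = 6  [terminal]
11. n8.lab = 5  [f.fin * 3 - 13]
12. n4.sig = "wu"  ["wu"]
13. n4.key = 2  [S.lab * 2 - 8]
14. n4.lim = true  [not C.pre]
15. n12.lim = 26  [terminal]
16. n11.sig = "ry"  ["ry"]
17. n11.key = 23  [b.lim - 3]
18. n11.lim = false  [b.lim > 26]
19. n2.sig = "kq"  ["kq"]
20. n2.key = -3  [B₂.key - 26]
21. n2.lim = false  [h.hot > 15]
22. n13.live = -6  [B.key * 3 + 3]
23. n14.lab = true  [C.live > -7]
24. n15.depth = "yp"  ["yp"]
25. n16.hot = -1  [terminal]
26. n15.lab = 3  [3]
27. n17.depth = "zx"  ["zx"]
28. n18.fin = 19  [terminal]
29. n19.cnt = "mw"  [terminal]
30. n20.fin = 19  [terminal]
31. n17.lab = 10  [f₁.fin + f₀.fin - 28]
32. n21.live = 11  [11]
33. n22.lim = 9  [terminal]
34. n23.fin = 4  [terminal]
35. n21.pre = false  [false]
36. n14.lim = true  [C.pre or D.lab]
37. n13.pre = false  [D.lim == false]
38. n0.lab = 10  [B.key * 2 + 16]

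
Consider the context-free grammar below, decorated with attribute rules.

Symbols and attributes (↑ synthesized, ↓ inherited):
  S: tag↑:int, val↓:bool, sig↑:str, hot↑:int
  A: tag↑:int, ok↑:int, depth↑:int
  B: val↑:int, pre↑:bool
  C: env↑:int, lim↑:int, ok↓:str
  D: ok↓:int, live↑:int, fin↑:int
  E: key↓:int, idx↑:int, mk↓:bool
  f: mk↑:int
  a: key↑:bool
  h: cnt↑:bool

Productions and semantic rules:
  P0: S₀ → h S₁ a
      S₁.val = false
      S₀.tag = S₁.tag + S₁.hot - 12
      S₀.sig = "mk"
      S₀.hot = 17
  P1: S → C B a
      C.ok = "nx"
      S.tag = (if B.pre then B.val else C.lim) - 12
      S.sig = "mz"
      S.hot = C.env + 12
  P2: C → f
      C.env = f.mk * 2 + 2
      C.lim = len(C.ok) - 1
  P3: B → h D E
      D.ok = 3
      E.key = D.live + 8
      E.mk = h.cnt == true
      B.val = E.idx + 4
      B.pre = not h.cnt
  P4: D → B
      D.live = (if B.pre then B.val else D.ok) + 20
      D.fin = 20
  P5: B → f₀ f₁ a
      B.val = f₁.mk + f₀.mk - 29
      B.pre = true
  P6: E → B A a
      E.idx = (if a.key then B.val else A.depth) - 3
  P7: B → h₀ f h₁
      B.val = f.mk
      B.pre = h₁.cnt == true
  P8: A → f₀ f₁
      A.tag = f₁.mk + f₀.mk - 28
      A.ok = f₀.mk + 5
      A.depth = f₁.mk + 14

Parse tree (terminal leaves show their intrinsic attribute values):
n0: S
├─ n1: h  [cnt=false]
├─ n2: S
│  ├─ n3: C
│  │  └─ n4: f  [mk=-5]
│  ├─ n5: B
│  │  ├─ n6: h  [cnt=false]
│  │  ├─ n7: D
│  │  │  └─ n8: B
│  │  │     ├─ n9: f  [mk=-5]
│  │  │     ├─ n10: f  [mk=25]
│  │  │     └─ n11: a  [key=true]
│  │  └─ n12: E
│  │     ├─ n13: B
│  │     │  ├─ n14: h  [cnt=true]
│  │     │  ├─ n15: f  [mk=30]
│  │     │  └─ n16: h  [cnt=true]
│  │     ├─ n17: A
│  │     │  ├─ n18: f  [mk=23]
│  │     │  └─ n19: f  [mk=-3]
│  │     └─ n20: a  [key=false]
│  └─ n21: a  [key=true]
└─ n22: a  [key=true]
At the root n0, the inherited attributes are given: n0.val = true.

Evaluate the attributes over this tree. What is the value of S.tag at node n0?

1. n0.val = true  [given at root]
2. n1.cnt = false  [terminal]
3. n2.val = false  [false]
4. n3.ok = "nx"  ["nx"]
5. n4.mk = -5  [terminal]
6. n3.env = -8  [f.mk * 2 + 2]
7. n3.lim = 1  [len(C.ok) - 1]
8. n6.cnt = false  [terminal]
9. n7.ok = 3  [3]
10. n9.mk = -5  [terminal]
11. n10.mk = 25  [terminal]
12. n11.key = true  [terminal]
13. n8.val = -9  [f₁.mk + f₀.mk - 29]
14. n8.pre = true  [true]
15. n7.live = 11  [(if B.pre then B.val else D.ok) + 20]
16. n7.fin = 20  [20]
17. n12.key = 19  [D.live + 8]
18. n12.mk = false  [h.cnt == true]
19. n14.cnt = true  [terminal]
20. n15.mk = 30  [terminal]
21. n16.cnt = true  [terminal]
22. n13.val = 30  [f.mk]
23. n13.pre = true  [h₁.cnt == true]
24. n18.mk = 23  [terminal]
25. n19.mk = -3  [terminal]
26. n17.tag = -8  [f₁.mk + f₀.mk - 28]
27. n17.ok = 28  [f₀.mk + 5]
28. n17.depth = 11  [f₁.mk + 14]
29. n20.key = false  [terminal]
30. n12.idx = 8  [(if a.key then B.val else A.depth) - 3]
31. n5.val = 12  [E.idx + 4]
32. n5.pre = true  [not h.cnt]
33. n21.key = true  [terminal]
34. n2.tag = 0  [(if B.pre then B.val else C.lim) - 12]
35. n2.sig = "mz"  ["mz"]
36. n2.hot = 4  [C.env + 12]
37. n22.key = true  [terminal]
38. n0.tag = -8  [S₁.tag + S₁.hot - 12]
39. n0.sig = "mk"  ["mk"]
40. n0.hot = 17  [17]

-8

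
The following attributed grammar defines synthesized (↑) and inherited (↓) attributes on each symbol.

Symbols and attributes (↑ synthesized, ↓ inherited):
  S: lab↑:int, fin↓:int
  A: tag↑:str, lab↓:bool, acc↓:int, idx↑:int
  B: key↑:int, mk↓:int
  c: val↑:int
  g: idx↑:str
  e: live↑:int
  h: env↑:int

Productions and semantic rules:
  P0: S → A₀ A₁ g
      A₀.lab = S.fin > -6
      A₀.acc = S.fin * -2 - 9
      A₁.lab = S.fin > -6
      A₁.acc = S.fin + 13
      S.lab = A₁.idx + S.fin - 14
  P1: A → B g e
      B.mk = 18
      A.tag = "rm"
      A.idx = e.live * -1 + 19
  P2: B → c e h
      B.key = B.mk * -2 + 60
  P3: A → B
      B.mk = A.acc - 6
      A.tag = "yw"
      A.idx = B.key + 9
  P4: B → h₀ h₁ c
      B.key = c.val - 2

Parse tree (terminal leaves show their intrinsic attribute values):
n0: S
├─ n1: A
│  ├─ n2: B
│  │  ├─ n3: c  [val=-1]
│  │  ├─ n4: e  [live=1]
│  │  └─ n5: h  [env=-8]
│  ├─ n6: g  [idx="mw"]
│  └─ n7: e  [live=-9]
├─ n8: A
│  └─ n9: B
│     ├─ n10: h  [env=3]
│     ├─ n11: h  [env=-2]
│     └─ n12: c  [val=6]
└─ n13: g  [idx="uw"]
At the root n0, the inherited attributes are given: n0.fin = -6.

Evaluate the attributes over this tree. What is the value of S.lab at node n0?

-7

1. n0.fin = -6  [given at root]
2. n1.lab = false  [S.fin > -6]
3. n1.acc = 3  [S.fin * -2 - 9]
4. n2.mk = 18  [18]
5. n3.val = -1  [terminal]
6. n4.live = 1  [terminal]
7. n5.env = -8  [terminal]
8. n2.key = 24  [B.mk * -2 + 60]
9. n6.idx = "mw"  [terminal]
10. n7.live = -9  [terminal]
11. n1.tag = "rm"  ["rm"]
12. n1.idx = 28  [e.live * -1 + 19]
13. n8.lab = false  [S.fin > -6]
14. n8.acc = 7  [S.fin + 13]
15. n9.mk = 1  [A.acc - 6]
16. n10.env = 3  [terminal]
17. n11.env = -2  [terminal]
18. n12.val = 6  [terminal]
19. n9.key = 4  [c.val - 2]
20. n8.tag = "yw"  ["yw"]
21. n8.idx = 13  [B.key + 9]
22. n13.idx = "uw"  [terminal]
23. n0.lab = -7  [A₁.idx + S.fin - 14]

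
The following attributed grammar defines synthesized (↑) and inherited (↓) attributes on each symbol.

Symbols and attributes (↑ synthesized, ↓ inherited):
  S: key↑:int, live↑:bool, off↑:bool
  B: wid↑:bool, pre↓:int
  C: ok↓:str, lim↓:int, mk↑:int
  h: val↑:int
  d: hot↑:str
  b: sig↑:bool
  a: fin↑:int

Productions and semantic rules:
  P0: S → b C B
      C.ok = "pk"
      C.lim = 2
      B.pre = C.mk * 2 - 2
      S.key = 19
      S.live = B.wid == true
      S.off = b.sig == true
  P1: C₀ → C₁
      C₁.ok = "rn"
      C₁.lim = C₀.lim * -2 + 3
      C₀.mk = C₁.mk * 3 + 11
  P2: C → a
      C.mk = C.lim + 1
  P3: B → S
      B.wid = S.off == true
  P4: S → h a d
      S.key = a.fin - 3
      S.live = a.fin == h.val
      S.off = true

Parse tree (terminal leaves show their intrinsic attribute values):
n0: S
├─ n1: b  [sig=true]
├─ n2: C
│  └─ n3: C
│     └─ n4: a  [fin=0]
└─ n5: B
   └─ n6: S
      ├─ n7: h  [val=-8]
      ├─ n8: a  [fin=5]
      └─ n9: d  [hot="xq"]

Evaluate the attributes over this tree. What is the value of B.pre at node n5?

1. n1.sig = true  [terminal]
2. n2.ok = "pk"  ["pk"]
3. n2.lim = 2  [2]
4. n3.ok = "rn"  ["rn"]
5. n3.lim = -1  [C₀.lim * -2 + 3]
6. n4.fin = 0  [terminal]
7. n3.mk = 0  [C.lim + 1]
8. n2.mk = 11  [C₁.mk * 3 + 11]
9. n5.pre = 20  [C.mk * 2 - 2]
10. n7.val = -8  [terminal]
11. n8.fin = 5  [terminal]
12. n9.hot = "xq"  [terminal]
13. n6.key = 2  [a.fin - 3]
14. n6.live = false  [a.fin == h.val]
15. n6.off = true  [true]
16. n5.wid = true  [S.off == true]
17. n0.key = 19  [19]
18. n0.live = true  [B.wid == true]
19. n0.off = true  [b.sig == true]

20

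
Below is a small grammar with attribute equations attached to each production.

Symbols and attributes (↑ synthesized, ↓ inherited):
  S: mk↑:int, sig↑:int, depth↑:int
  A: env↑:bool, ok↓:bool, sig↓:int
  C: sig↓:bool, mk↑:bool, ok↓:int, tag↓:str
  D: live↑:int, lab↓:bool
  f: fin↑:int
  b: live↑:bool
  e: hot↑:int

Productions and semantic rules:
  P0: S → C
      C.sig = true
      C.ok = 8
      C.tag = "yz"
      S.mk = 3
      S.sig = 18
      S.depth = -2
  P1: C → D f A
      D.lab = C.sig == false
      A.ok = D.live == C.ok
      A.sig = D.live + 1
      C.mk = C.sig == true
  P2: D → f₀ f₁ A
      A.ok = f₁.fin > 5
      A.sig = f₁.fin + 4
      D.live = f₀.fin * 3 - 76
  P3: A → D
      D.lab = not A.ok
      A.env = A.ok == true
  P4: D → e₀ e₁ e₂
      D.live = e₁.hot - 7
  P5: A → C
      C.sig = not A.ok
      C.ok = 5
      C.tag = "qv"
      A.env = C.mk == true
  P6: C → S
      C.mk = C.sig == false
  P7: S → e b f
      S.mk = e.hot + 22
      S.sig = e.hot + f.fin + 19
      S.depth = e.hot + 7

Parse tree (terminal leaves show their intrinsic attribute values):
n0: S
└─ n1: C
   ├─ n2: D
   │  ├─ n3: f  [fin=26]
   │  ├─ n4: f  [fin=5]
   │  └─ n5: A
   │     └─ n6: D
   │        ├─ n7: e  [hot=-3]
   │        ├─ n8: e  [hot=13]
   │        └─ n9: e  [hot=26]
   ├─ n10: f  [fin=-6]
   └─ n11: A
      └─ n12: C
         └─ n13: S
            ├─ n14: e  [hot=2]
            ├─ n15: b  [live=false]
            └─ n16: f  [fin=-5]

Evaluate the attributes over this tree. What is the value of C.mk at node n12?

1. n1.sig = true  [true]
2. n1.ok = 8  [8]
3. n1.tag = "yz"  ["yz"]
4. n2.lab = false  [C.sig == false]
5. n3.fin = 26  [terminal]
6. n4.fin = 5  [terminal]
7. n5.ok = false  [f₁.fin > 5]
8. n5.sig = 9  [f₁.fin + 4]
9. n6.lab = true  [not A.ok]
10. n7.hot = -3  [terminal]
11. n8.hot = 13  [terminal]
12. n9.hot = 26  [terminal]
13. n6.live = 6  [e₁.hot - 7]
14. n5.env = false  [A.ok == true]
15. n2.live = 2  [f₀.fin * 3 - 76]
16. n10.fin = -6  [terminal]
17. n11.ok = false  [D.live == C.ok]
18. n11.sig = 3  [D.live + 1]
19. n12.sig = true  [not A.ok]
20. n12.ok = 5  [5]
21. n12.tag = "qv"  ["qv"]
22. n14.hot = 2  [terminal]
23. n15.live = false  [terminal]
24. n16.fin = -5  [terminal]
25. n13.mk = 24  [e.hot + 22]
26. n13.sig = 16  [e.hot + f.fin + 19]
27. n13.depth = 9  [e.hot + 7]
28. n12.mk = false  [C.sig == false]
29. n11.env = false  [C.mk == true]
30. n1.mk = true  [C.sig == true]
31. n0.mk = 3  [3]
32. n0.sig = 18  [18]
33. n0.depth = -2  [-2]

false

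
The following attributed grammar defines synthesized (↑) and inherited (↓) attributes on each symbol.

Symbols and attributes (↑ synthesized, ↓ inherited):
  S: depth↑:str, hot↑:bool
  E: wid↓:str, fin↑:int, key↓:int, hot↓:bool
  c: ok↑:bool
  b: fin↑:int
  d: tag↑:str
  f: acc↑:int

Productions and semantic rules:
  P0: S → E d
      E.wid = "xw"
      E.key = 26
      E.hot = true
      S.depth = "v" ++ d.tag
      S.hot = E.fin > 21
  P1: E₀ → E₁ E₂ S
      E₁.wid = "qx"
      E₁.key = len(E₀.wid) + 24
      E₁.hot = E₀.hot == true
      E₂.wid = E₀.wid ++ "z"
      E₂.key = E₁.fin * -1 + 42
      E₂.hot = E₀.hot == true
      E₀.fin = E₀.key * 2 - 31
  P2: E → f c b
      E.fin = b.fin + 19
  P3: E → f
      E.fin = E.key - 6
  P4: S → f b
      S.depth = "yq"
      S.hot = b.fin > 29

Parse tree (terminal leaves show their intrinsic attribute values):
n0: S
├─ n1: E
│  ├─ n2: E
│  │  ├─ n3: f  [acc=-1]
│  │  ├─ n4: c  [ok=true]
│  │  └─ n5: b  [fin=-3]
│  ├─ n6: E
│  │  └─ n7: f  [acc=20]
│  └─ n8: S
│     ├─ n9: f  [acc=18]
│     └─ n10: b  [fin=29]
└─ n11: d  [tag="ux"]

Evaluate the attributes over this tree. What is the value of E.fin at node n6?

20

1. n1.wid = "xw"  ["xw"]
2. n1.key = 26  [26]
3. n1.hot = true  [true]
4. n2.wid = "qx"  ["qx"]
5. n2.key = 26  [len(E₀.wid) + 24]
6. n2.hot = true  [E₀.hot == true]
7. n3.acc = -1  [terminal]
8. n4.ok = true  [terminal]
9. n5.fin = -3  [terminal]
10. n2.fin = 16  [b.fin + 19]
11. n6.wid = "xwz"  [E₀.wid ++ "z"]
12. n6.key = 26  [E₁.fin * -1 + 42]
13. n6.hot = true  [E₀.hot == true]
14. n7.acc = 20  [terminal]
15. n6.fin = 20  [E.key - 6]
16. n9.acc = 18  [terminal]
17. n10.fin = 29  [terminal]
18. n8.depth = "yq"  ["yq"]
19. n8.hot = false  [b.fin > 29]
20. n1.fin = 21  [E₀.key * 2 - 31]
21. n11.tag = "ux"  [terminal]
22. n0.depth = "vux"  ["v" ++ d.tag]
23. n0.hot = false  [E.fin > 21]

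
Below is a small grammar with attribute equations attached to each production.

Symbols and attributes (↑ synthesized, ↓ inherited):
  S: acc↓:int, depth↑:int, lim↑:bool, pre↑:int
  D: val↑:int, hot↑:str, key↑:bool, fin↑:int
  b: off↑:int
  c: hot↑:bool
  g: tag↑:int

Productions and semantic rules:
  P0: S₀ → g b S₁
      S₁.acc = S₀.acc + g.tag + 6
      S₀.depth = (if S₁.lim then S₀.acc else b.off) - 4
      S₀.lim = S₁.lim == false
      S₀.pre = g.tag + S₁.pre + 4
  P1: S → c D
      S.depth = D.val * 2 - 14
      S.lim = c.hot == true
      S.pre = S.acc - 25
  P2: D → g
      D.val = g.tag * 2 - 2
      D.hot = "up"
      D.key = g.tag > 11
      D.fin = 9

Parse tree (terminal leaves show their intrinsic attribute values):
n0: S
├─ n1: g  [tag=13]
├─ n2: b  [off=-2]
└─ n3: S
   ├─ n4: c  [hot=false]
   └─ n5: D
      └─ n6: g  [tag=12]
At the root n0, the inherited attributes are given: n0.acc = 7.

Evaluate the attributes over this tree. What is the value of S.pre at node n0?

1. n0.acc = 7  [given at root]
2. n1.tag = 13  [terminal]
3. n2.off = -2  [terminal]
4. n3.acc = 26  [S₀.acc + g.tag + 6]
5. n4.hot = false  [terminal]
6. n6.tag = 12  [terminal]
7. n5.val = 22  [g.tag * 2 - 2]
8. n5.hot = "up"  ["up"]
9. n5.key = true  [g.tag > 11]
10. n5.fin = 9  [9]
11. n3.depth = 30  [D.val * 2 - 14]
12. n3.lim = false  [c.hot == true]
13. n3.pre = 1  [S.acc - 25]
14. n0.depth = -6  [(if S₁.lim then S₀.acc else b.off) - 4]
15. n0.lim = true  [S₁.lim == false]
16. n0.pre = 18  [g.tag + S₁.pre + 4]

18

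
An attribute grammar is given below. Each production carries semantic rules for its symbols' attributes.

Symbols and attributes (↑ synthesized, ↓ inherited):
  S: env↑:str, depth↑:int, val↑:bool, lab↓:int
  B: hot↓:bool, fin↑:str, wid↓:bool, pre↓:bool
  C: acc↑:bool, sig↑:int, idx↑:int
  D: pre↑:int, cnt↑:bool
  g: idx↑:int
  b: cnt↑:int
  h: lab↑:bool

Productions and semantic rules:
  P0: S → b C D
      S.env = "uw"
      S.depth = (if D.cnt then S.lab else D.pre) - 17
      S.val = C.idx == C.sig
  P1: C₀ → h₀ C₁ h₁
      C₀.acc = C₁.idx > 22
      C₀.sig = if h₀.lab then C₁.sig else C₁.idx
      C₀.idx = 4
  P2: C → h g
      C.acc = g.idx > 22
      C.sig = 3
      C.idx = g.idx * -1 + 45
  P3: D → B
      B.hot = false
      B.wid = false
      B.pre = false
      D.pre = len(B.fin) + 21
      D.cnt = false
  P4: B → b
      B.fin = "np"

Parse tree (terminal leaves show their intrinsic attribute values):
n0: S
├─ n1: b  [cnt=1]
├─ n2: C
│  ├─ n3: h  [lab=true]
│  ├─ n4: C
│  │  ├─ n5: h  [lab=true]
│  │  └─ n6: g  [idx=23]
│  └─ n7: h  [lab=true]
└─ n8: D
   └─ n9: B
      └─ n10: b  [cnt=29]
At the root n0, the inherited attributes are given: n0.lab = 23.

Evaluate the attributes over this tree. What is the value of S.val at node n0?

1. n0.lab = 23  [given at root]
2. n1.cnt = 1  [terminal]
3. n3.lab = true  [terminal]
4. n5.lab = true  [terminal]
5. n6.idx = 23  [terminal]
6. n4.acc = true  [g.idx > 22]
7. n4.sig = 3  [3]
8. n4.idx = 22  [g.idx * -1 + 45]
9. n7.lab = true  [terminal]
10. n2.acc = false  [C₁.idx > 22]
11. n2.sig = 3  [if h₀.lab then C₁.sig else C₁.idx]
12. n2.idx = 4  [4]
13. n9.hot = false  [false]
14. n9.wid = false  [false]
15. n9.pre = false  [false]
16. n10.cnt = 29  [terminal]
17. n9.fin = "np"  ["np"]
18. n8.pre = 23  [len(B.fin) + 21]
19. n8.cnt = false  [false]
20. n0.env = "uw"  ["uw"]
21. n0.depth = 6  [(if D.cnt then S.lab else D.pre) - 17]
22. n0.val = false  [C.idx == C.sig]

false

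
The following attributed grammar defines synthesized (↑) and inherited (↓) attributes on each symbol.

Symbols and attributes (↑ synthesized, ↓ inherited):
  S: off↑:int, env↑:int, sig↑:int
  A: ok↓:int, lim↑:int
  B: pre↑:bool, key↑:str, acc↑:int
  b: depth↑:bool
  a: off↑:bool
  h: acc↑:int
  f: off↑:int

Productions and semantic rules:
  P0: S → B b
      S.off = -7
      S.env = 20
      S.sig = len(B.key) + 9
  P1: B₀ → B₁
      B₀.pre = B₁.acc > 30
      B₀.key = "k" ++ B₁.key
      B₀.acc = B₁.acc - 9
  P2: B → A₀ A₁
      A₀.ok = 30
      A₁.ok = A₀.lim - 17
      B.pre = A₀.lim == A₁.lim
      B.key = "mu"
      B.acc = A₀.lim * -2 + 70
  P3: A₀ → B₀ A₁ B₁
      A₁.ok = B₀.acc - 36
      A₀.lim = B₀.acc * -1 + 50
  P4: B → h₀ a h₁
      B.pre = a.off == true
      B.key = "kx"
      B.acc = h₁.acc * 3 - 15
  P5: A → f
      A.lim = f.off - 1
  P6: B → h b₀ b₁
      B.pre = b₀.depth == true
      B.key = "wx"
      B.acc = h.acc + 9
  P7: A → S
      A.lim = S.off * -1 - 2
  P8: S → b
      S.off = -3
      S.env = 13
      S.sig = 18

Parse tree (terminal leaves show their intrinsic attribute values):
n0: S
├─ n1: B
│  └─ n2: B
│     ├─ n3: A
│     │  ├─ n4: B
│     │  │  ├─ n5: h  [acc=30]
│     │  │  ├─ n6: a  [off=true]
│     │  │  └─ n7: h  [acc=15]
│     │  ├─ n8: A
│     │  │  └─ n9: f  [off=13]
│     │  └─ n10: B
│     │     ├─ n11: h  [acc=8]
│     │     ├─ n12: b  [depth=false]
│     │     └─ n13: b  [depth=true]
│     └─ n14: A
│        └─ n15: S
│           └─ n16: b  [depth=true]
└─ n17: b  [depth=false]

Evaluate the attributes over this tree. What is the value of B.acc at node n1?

1. n3.ok = 30  [30]
2. n5.acc = 30  [terminal]
3. n6.off = true  [terminal]
4. n7.acc = 15  [terminal]
5. n4.pre = true  [a.off == true]
6. n4.key = "kx"  ["kx"]
7. n4.acc = 30  [h₁.acc * 3 - 15]
8. n8.ok = -6  [B₀.acc - 36]
9. n9.off = 13  [terminal]
10. n8.lim = 12  [f.off - 1]
11. n11.acc = 8  [terminal]
12. n12.depth = false  [terminal]
13. n13.depth = true  [terminal]
14. n10.pre = false  [b₀.depth == true]
15. n10.key = "wx"  ["wx"]
16. n10.acc = 17  [h.acc + 9]
17. n3.lim = 20  [B₀.acc * -1 + 50]
18. n14.ok = 3  [A₀.lim - 17]
19. n16.depth = true  [terminal]
20. n15.off = -3  [-3]
21. n15.env = 13  [13]
22. n15.sig = 18  [18]
23. n14.lim = 1  [S.off * -1 - 2]
24. n2.pre = false  [A₀.lim == A₁.lim]
25. n2.key = "mu"  ["mu"]
26. n2.acc = 30  [A₀.lim * -2 + 70]
27. n1.pre = false  [B₁.acc > 30]
28. n1.key = "kmu"  ["k" ++ B₁.key]
29. n1.acc = 21  [B₁.acc - 9]
30. n17.depth = false  [terminal]
31. n0.off = -7  [-7]
32. n0.env = 20  [20]
33. n0.sig = 12  [len(B.key) + 9]

21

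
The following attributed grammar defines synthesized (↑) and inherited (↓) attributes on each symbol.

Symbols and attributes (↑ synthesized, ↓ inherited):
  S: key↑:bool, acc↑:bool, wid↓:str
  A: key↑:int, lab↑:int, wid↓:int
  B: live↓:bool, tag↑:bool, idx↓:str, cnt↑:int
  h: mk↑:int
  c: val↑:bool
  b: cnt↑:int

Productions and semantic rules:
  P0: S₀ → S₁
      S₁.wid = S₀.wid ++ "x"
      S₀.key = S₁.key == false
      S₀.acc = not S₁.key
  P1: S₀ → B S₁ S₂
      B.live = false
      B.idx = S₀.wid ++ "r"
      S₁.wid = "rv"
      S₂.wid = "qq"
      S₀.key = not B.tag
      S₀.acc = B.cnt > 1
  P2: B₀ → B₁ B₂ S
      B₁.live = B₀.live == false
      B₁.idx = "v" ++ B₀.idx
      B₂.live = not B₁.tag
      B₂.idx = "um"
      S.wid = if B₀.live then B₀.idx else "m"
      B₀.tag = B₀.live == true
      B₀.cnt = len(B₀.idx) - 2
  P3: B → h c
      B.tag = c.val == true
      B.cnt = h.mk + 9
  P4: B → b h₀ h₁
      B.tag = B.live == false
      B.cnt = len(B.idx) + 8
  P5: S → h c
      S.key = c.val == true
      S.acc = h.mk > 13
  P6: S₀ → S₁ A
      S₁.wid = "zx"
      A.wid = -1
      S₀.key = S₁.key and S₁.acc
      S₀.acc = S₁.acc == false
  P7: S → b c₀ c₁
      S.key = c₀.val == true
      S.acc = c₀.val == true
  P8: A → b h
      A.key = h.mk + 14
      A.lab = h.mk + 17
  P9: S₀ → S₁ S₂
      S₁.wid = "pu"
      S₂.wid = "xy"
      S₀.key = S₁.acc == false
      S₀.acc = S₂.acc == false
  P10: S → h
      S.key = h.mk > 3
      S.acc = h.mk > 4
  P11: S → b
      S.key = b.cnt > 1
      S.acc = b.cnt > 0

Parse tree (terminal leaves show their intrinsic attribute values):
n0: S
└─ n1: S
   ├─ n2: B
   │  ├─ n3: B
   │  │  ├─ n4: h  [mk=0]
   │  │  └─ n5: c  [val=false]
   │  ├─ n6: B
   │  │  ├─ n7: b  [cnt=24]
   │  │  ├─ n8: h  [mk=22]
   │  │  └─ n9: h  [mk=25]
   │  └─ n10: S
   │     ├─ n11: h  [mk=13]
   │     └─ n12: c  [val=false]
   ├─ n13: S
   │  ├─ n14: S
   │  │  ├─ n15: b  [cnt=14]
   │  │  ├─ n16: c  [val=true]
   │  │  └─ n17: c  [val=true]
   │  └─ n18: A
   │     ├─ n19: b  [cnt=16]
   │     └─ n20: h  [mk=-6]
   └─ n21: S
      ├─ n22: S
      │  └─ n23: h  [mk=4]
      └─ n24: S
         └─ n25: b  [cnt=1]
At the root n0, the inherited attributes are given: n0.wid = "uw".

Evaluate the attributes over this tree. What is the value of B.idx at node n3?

1. n0.wid = "uw"  [given at root]
2. n1.wid = "uwx"  [S₀.wid ++ "x"]
3. n2.live = false  [false]
4. n2.idx = "uwxr"  [S₀.wid ++ "r"]
5. n3.live = true  [B₀.live == false]
6. n3.idx = "vuwxr"  ["v" ++ B₀.idx]
7. n4.mk = 0  [terminal]
8. n5.val = false  [terminal]
9. n3.tag = false  [c.val == true]
10. n3.cnt = 9  [h.mk + 9]
11. n6.live = true  [not B₁.tag]
12. n6.idx = "um"  ["um"]
13. n7.cnt = 24  [terminal]
14. n8.mk = 22  [terminal]
15. n9.mk = 25  [terminal]
16. n6.tag = false  [B.live == false]
17. n6.cnt = 10  [len(B.idx) + 8]
18. n10.wid = "m"  [if B₀.live then B₀.idx else "m"]
19. n11.mk = 13  [terminal]
20. n12.val = false  [terminal]
21. n10.key = false  [c.val == true]
22. n10.acc = false  [h.mk > 13]
23. n2.tag = false  [B₀.live == true]
24. n2.cnt = 2  [len(B₀.idx) - 2]
25. n13.wid = "rv"  ["rv"]
26. n14.wid = "zx"  ["zx"]
27. n15.cnt = 14  [terminal]
28. n16.val = true  [terminal]
29. n17.val = true  [terminal]
30. n14.key = true  [c₀.val == true]
31. n14.acc = true  [c₀.val == true]
32. n18.wid = -1  [-1]
33. n19.cnt = 16  [terminal]
34. n20.mk = -6  [terminal]
35. n18.key = 8  [h.mk + 14]
36. n18.lab = 11  [h.mk + 17]
37. n13.key = true  [S₁.key and S₁.acc]
38. n13.acc = false  [S₁.acc == false]
39. n21.wid = "qq"  ["qq"]
40. n22.wid = "pu"  ["pu"]
41. n23.mk = 4  [terminal]
42. n22.key = true  [h.mk > 3]
43. n22.acc = false  [h.mk > 4]
44. n24.wid = "xy"  ["xy"]
45. n25.cnt = 1  [terminal]
46. n24.key = false  [b.cnt > 1]
47. n24.acc = true  [b.cnt > 0]
48. n21.key = true  [S₁.acc == false]
49. n21.acc = false  [S₂.acc == false]
50. n1.key = true  [not B.tag]
51. n1.acc = true  [B.cnt > 1]
52. n0.key = false  [S₁.key == false]
53. n0.acc = false  [not S₁.key]

"vuwxr"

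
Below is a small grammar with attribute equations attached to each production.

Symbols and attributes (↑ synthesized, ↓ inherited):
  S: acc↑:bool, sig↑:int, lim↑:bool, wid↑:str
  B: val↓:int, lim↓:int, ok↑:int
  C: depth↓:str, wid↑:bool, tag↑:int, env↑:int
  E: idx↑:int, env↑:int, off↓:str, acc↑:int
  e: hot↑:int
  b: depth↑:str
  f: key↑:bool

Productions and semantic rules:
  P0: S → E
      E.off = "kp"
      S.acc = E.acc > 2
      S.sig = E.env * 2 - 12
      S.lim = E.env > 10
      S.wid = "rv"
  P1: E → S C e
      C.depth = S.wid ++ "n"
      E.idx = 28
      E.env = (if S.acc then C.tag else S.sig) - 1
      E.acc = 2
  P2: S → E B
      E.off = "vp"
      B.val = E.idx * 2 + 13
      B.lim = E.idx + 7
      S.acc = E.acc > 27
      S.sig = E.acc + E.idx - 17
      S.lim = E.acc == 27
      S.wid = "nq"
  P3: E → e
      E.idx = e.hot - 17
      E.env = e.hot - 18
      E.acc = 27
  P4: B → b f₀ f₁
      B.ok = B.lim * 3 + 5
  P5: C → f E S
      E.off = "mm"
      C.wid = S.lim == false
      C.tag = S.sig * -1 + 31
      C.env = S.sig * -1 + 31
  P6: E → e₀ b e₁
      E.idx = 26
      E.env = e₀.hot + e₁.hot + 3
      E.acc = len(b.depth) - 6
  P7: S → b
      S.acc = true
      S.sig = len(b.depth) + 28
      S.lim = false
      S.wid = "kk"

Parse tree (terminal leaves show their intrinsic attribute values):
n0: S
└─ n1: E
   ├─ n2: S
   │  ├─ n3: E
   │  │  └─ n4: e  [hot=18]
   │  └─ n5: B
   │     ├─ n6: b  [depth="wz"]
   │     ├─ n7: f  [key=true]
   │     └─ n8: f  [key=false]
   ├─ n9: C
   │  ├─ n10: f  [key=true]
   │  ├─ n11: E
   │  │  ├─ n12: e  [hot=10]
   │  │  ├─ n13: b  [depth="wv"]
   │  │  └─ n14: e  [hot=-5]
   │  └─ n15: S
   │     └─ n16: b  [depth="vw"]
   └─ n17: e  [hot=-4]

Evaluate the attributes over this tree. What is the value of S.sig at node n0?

8

1. n1.off = "kp"  ["kp"]
2. n3.off = "vp"  ["vp"]
3. n4.hot = 18  [terminal]
4. n3.idx = 1  [e.hot - 17]
5. n3.env = 0  [e.hot - 18]
6. n3.acc = 27  [27]
7. n5.val = 15  [E.idx * 2 + 13]
8. n5.lim = 8  [E.idx + 7]
9. n6.depth = "wz"  [terminal]
10. n7.key = true  [terminal]
11. n8.key = false  [terminal]
12. n5.ok = 29  [B.lim * 3 + 5]
13. n2.acc = false  [E.acc > 27]
14. n2.sig = 11  [E.acc + E.idx - 17]
15. n2.lim = true  [E.acc == 27]
16. n2.wid = "nq"  ["nq"]
17. n9.depth = "nqn"  [S.wid ++ "n"]
18. n10.key = true  [terminal]
19. n11.off = "mm"  ["mm"]
20. n12.hot = 10  [terminal]
21. n13.depth = "wv"  [terminal]
22. n14.hot = -5  [terminal]
23. n11.idx = 26  [26]
24. n11.env = 8  [e₀.hot + e₁.hot + 3]
25. n11.acc = -4  [len(b.depth) - 6]
26. n16.depth = "vw"  [terminal]
27. n15.acc = true  [true]
28. n15.sig = 30  [len(b.depth) + 28]
29. n15.lim = false  [false]
30. n15.wid = "kk"  ["kk"]
31. n9.wid = true  [S.lim == false]
32. n9.tag = 1  [S.sig * -1 + 31]
33. n9.env = 1  [S.sig * -1 + 31]
34. n17.hot = -4  [terminal]
35. n1.idx = 28  [28]
36. n1.env = 10  [(if S.acc then C.tag else S.sig) - 1]
37. n1.acc = 2  [2]
38. n0.acc = false  [E.acc > 2]
39. n0.sig = 8  [E.env * 2 - 12]
40. n0.lim = false  [E.env > 10]
41. n0.wid = "rv"  ["rv"]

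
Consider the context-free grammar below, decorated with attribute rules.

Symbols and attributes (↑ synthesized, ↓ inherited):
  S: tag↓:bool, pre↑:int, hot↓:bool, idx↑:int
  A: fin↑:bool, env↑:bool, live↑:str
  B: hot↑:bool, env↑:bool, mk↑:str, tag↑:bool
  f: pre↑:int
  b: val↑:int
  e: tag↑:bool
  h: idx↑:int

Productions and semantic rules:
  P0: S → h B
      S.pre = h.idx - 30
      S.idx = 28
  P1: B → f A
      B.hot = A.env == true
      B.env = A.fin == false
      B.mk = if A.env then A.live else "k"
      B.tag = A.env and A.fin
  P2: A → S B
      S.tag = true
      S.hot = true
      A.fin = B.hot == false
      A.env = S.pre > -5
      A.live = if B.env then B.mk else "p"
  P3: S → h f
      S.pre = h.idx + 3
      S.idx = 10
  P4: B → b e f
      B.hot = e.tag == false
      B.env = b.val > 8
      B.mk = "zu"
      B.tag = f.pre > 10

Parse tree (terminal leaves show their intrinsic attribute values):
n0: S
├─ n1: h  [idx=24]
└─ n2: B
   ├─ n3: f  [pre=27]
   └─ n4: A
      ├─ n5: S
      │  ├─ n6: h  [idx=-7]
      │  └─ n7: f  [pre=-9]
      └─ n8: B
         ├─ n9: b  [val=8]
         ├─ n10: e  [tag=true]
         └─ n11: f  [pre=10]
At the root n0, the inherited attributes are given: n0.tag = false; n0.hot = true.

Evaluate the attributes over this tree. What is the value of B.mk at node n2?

1. n0.tag = false  [given at root]
2. n0.hot = true  [given at root]
3. n1.idx = 24  [terminal]
4. n3.pre = 27  [terminal]
5. n5.tag = true  [true]
6. n5.hot = true  [true]
7. n6.idx = -7  [terminal]
8. n7.pre = -9  [terminal]
9. n5.pre = -4  [h.idx + 3]
10. n5.idx = 10  [10]
11. n9.val = 8  [terminal]
12. n10.tag = true  [terminal]
13. n11.pre = 10  [terminal]
14. n8.hot = false  [e.tag == false]
15. n8.env = false  [b.val > 8]
16. n8.mk = "zu"  ["zu"]
17. n8.tag = false  [f.pre > 10]
18. n4.fin = true  [B.hot == false]
19. n4.env = true  [S.pre > -5]
20. n4.live = "p"  [if B.env then B.mk else "p"]
21. n2.hot = true  [A.env == true]
22. n2.env = false  [A.fin == false]
23. n2.mk = "p"  [if A.env then A.live else "k"]
24. n2.tag = true  [A.env and A.fin]
25. n0.pre = -6  [h.idx - 30]
26. n0.idx = 28  [28]

"p"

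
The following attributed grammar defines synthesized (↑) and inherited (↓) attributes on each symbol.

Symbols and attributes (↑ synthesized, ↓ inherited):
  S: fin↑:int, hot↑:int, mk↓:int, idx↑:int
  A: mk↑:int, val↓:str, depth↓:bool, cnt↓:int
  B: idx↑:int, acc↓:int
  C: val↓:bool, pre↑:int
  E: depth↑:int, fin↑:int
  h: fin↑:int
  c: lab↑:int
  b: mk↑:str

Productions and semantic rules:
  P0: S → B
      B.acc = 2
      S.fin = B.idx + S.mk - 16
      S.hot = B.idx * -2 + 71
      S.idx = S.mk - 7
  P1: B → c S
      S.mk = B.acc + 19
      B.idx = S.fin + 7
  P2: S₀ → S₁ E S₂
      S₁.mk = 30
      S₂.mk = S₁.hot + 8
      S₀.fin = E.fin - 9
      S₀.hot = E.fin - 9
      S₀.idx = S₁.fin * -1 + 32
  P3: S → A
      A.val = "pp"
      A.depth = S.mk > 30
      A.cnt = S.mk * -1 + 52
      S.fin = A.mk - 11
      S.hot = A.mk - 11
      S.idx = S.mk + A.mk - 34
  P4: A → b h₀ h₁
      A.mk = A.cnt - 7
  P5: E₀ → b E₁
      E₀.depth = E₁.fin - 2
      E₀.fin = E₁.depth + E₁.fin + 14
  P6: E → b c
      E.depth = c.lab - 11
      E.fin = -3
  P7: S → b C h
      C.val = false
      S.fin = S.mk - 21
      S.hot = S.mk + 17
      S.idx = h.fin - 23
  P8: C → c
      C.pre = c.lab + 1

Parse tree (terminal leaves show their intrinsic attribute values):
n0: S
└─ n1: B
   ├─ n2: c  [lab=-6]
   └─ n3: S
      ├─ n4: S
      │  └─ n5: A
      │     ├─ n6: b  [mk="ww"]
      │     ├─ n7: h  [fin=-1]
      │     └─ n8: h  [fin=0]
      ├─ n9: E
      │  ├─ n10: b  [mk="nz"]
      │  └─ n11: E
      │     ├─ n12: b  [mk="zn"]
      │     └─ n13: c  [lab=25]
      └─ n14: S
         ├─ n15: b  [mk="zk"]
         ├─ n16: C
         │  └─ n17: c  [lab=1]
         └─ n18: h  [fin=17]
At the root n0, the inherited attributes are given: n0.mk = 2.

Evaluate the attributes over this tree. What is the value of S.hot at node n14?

1. n0.mk = 2  [given at root]
2. n1.acc = 2  [2]
3. n2.lab = -6  [terminal]
4. n3.mk = 21  [B.acc + 19]
5. n4.mk = 30  [30]
6. n5.val = "pp"  ["pp"]
7. n5.depth = false  [S.mk > 30]
8. n5.cnt = 22  [S.mk * -1 + 52]
9. n6.mk = "ww"  [terminal]
10. n7.fin = -1  [terminal]
11. n8.fin = 0  [terminal]
12. n5.mk = 15  [A.cnt - 7]
13. n4.fin = 4  [A.mk - 11]
14. n4.hot = 4  [A.mk - 11]
15. n4.idx = 11  [S.mk + A.mk - 34]
16. n10.mk = "nz"  [terminal]
17. n12.mk = "zn"  [terminal]
18. n13.lab = 25  [terminal]
19. n11.depth = 14  [c.lab - 11]
20. n11.fin = -3  [-3]
21. n9.depth = -5  [E₁.fin - 2]
22. n9.fin = 25  [E₁.depth + E₁.fin + 14]
23. n14.mk = 12  [S₁.hot + 8]
24. n15.mk = "zk"  [terminal]
25. n16.val = false  [false]
26. n17.lab = 1  [terminal]
27. n16.pre = 2  [c.lab + 1]
28. n18.fin = 17  [terminal]
29. n14.fin = -9  [S.mk - 21]
30. n14.hot = 29  [S.mk + 17]
31. n14.idx = -6  [h.fin - 23]
32. n3.fin = 16  [E.fin - 9]
33. n3.hot = 16  [E.fin - 9]
34. n3.idx = 28  [S₁.fin * -1 + 32]
35. n1.idx = 23  [S.fin + 7]
36. n0.fin = 9  [B.idx + S.mk - 16]
37. n0.hot = 25  [B.idx * -2 + 71]
38. n0.idx = -5  [S.mk - 7]

29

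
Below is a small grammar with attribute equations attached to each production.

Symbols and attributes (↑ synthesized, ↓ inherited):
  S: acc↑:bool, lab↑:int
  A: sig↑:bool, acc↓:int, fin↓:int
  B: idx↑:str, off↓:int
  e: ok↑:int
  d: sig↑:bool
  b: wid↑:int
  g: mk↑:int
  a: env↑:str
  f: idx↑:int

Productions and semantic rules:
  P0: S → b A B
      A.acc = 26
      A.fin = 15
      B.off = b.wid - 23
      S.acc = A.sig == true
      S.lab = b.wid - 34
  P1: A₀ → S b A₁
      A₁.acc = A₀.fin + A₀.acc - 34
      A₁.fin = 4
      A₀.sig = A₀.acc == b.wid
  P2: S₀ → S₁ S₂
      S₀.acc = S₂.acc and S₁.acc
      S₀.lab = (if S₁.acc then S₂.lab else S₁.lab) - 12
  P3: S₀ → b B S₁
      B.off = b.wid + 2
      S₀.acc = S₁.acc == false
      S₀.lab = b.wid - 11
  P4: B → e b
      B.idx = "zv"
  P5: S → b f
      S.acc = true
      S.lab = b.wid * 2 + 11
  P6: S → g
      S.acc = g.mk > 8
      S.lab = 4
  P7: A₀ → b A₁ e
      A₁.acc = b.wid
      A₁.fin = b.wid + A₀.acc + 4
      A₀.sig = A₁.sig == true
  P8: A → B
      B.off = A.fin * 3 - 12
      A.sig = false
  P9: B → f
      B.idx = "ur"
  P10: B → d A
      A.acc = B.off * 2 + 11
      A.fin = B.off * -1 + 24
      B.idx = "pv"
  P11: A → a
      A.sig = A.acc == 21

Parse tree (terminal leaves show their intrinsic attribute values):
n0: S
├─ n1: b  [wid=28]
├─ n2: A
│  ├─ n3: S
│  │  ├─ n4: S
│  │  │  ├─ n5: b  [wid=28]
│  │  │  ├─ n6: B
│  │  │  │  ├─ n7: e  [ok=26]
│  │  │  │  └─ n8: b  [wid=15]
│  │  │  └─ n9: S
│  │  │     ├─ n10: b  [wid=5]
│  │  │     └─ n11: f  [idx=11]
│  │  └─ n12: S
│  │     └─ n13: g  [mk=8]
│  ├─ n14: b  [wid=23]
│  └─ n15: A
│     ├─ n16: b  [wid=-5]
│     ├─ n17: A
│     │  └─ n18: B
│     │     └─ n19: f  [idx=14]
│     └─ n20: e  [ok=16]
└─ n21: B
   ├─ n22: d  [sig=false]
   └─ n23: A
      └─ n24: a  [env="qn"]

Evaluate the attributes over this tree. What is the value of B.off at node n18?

1. n1.wid = 28  [terminal]
2. n2.acc = 26  [26]
3. n2.fin = 15  [15]
4. n5.wid = 28  [terminal]
5. n6.off = 30  [b.wid + 2]
6. n7.ok = 26  [terminal]
7. n8.wid = 15  [terminal]
8. n6.idx = "zv"  ["zv"]
9. n10.wid = 5  [terminal]
10. n11.idx = 11  [terminal]
11. n9.acc = true  [true]
12. n9.lab = 21  [b.wid * 2 + 11]
13. n4.acc = false  [S₁.acc == false]
14. n4.lab = 17  [b.wid - 11]
15. n13.mk = 8  [terminal]
16. n12.acc = false  [g.mk > 8]
17. n12.lab = 4  [4]
18. n3.acc = false  [S₂.acc and S₁.acc]
19. n3.lab = 5  [(if S₁.acc then S₂.lab else S₁.lab) - 12]
20. n14.wid = 23  [terminal]
21. n15.acc = 7  [A₀.fin + A₀.acc - 34]
22. n15.fin = 4  [4]
23. n16.wid = -5  [terminal]
24. n17.acc = -5  [b.wid]
25. n17.fin = 6  [b.wid + A₀.acc + 4]
26. n18.off = 6  [A.fin * 3 - 12]
27. n19.idx = 14  [terminal]
28. n18.idx = "ur"  ["ur"]
29. n17.sig = false  [false]
30. n20.ok = 16  [terminal]
31. n15.sig = false  [A₁.sig == true]
32. n2.sig = false  [A₀.acc == b.wid]
33. n21.off = 5  [b.wid - 23]
34. n22.sig = false  [terminal]
35. n23.acc = 21  [B.off * 2 + 11]
36. n23.fin = 19  [B.off * -1 + 24]
37. n24.env = "qn"  [terminal]
38. n23.sig = true  [A.acc == 21]
39. n21.idx = "pv"  ["pv"]
40. n0.acc = false  [A.sig == true]
41. n0.lab = -6  [b.wid - 34]

6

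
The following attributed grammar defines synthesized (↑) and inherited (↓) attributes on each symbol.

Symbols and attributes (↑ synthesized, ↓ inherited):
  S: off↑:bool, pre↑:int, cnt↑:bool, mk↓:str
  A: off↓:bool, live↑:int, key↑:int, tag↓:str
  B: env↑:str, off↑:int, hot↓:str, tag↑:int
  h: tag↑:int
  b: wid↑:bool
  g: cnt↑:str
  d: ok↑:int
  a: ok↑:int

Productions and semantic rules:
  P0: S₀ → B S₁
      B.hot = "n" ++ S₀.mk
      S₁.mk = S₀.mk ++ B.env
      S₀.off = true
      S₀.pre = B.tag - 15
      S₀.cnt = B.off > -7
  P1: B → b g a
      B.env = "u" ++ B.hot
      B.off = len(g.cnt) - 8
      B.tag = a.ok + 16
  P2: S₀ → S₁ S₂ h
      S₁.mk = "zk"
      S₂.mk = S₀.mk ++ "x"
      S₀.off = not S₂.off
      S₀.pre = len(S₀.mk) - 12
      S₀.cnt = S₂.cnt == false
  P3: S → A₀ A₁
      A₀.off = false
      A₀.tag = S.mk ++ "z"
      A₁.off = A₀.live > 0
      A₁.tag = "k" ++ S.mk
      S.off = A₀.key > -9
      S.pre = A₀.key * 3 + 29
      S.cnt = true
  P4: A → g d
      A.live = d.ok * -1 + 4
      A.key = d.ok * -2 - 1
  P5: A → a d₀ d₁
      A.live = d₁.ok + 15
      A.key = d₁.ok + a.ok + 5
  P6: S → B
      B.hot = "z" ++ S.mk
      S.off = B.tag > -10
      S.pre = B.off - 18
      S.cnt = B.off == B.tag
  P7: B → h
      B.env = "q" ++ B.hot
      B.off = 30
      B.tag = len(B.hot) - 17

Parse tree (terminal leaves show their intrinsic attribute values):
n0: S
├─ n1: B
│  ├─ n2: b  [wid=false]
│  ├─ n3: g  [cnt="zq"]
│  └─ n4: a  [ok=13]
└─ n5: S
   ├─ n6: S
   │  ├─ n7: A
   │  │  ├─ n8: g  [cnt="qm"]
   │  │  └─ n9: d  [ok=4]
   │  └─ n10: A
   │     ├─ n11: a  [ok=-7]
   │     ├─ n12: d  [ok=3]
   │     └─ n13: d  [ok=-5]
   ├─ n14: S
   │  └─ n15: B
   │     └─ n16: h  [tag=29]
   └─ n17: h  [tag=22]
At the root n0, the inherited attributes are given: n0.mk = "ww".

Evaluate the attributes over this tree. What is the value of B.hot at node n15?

"zwwunwwx"

1. n0.mk = "ww"  [given at root]
2. n1.hot = "nww"  ["n" ++ S₀.mk]
3. n2.wid = false  [terminal]
4. n3.cnt = "zq"  [terminal]
5. n4.ok = 13  [terminal]
6. n1.env = "unww"  ["u" ++ B.hot]
7. n1.off = -6  [len(g.cnt) - 8]
8. n1.tag = 29  [a.ok + 16]
9. n5.mk = "wwunww"  [S₀.mk ++ B.env]
10. n6.mk = "zk"  ["zk"]
11. n7.off = false  [false]
12. n7.tag = "zkz"  [S.mk ++ "z"]
13. n8.cnt = "qm"  [terminal]
14. n9.ok = 4  [terminal]
15. n7.live = 0  [d.ok * -1 + 4]
16. n7.key = -9  [d.ok * -2 - 1]
17. n10.off = false  [A₀.live > 0]
18. n10.tag = "kzk"  ["k" ++ S.mk]
19. n11.ok = -7  [terminal]
20. n12.ok = 3  [terminal]
21. n13.ok = -5  [terminal]
22. n10.live = 10  [d₁.ok + 15]
23. n10.key = -7  [d₁.ok + a.ok + 5]
24. n6.off = false  [A₀.key > -9]
25. n6.pre = 2  [A₀.key * 3 + 29]
26. n6.cnt = true  [true]
27. n14.mk = "wwunwwx"  [S₀.mk ++ "x"]
28. n15.hot = "zwwunwwx"  ["z" ++ S.mk]
29. n16.tag = 29  [terminal]
30. n15.env = "qzwwunwwx"  ["q" ++ B.hot]
31. n15.off = 30  [30]
32. n15.tag = -9  [len(B.hot) - 17]
33. n14.off = true  [B.tag > -10]
34. n14.pre = 12  [B.off - 18]
35. n14.cnt = false  [B.off == B.tag]
36. n17.tag = 22  [terminal]
37. n5.off = false  [not S₂.off]
38. n5.pre = -6  [len(S₀.mk) - 12]
39. n5.cnt = true  [S₂.cnt == false]
40. n0.off = true  [true]
41. n0.pre = 14  [B.tag - 15]
42. n0.cnt = true  [B.off > -7]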